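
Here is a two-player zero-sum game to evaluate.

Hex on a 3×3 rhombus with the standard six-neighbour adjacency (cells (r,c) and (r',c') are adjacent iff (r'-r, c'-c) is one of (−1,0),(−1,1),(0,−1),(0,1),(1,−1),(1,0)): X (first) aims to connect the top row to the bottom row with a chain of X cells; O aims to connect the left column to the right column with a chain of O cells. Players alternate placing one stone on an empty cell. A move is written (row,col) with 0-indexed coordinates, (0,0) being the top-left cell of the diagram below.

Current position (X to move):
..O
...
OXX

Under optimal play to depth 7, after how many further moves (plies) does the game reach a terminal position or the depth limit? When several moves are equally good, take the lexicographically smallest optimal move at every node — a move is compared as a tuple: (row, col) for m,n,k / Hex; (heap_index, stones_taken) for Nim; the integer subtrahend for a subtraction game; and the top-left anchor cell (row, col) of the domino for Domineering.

PV length from [..O/.../OXX]: 4 plies

[..O/.../OXX] X move#1: (0,0):-1/X.O/.../OXX*, (0,1):-1/.XO/.../OXX, (1,0):-1/..O/X../OXX, (1,1):-1/..O/.X./OXX, (1,2):-1/..O/..X/OXX
[X.O/.../OXX] O move#2: (0,1):+1/XOO/.../OXX*, (1,0):+1/X.O/O../OXX, (1,1):+1/X.O/.O./OXX, (1,2):-1/X.O/..O/OXX
[XOO/.../OXX] X move#3: (1,0):-1/XOO/X../OXX*, (1,1):-1/XOO/.X./OXX, (1,2):-1/XOO/..X/OXX
[XOO/X../OXX] O move#4: (1,1):+1/XOO/XO./OXX*, (1,2):-1/XOO/X.O/OXX
[XOO/XO./OXX] end (terminal -1, X#5); searched ..O/.../OXX to 7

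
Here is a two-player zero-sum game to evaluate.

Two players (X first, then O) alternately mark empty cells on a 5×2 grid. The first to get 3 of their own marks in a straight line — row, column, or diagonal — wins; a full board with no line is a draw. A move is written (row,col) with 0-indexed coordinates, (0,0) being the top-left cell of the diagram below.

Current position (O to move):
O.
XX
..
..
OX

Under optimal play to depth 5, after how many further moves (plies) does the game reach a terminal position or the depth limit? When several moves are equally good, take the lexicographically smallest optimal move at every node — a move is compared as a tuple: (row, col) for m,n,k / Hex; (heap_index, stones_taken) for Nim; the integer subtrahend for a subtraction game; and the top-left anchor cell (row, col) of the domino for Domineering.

PV length from [O./XX/../../OX]: 5 plies

ply 1, O at O./XX/../../OX | (0,1)=+0→OO/XX/../../OX*; (2,0)=+0→O./XX/O./../OX; (2,1)=+0→O./XX/.O/../OX; (3,0)=+0→O./XX/../O./OX; (3,1)=+0→O./XX/../.O/OX
ply 2, X at OO/XX/../../OX | (2,0)=+0→OO/XX/X./../OX*; (2,1)=+0→OO/XX/.X/../OX; (3,0)=+0→OO/XX/../X./OX; (3,1)=+0→OO/XX/../.X/OX
ply 3, O at OO/XX/X./../OX | (2,1)=-1→OO/XX/XO/../OX; (3,0)=+0→OO/XX/X./O./OX*; (3,1)=-1→OO/XX/X./.O/OX
ply 4, X at OO/XX/X./O./OX | (2,1)=+0→OO/XX/XX/O./OX*; (3,1)=+0→OO/XX/X./OX/OX
ply 5, O at OO/XX/XX/O./OX | (3,1)=+0→OO/XX/XX/OO/OX*
ply 6: OO/XX/XX/OO/OX is terminal +0 (X); from O./XX/../../OX depth 5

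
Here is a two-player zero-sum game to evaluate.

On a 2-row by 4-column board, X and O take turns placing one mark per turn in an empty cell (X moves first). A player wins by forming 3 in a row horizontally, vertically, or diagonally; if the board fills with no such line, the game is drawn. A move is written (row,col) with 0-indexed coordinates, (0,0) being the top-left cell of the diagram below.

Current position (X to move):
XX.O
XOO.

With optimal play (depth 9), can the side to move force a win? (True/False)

X winning at [XX.O/XOO.]: True

ply 1, X at XX.O/XOO. | (0,2)=+1→XXXO/XOO.*; (1,3)=+0→XX.O/XOOX
ply 2: XXXO/XOO. is terminal -1 (O); from XX.O/XOO. depth 9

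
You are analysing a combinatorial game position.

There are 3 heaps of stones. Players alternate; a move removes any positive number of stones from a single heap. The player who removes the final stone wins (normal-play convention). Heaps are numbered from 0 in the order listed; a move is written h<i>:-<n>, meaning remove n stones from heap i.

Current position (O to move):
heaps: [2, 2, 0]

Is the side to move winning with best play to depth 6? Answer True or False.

O winning at [(2,2,0)]: False

p1 O@[(2,2,0)]: h0:-1[(1,2,0)]-1* h0:-2[(0,2,0)]-1 h1:-1[(2,1,0)]-1 h1:-2[(2,0,0)]-1
p2 X@[(1,2,0)]: h0:-1[(0,2,0)]-1 h1:-1[(1,1,0)]+1* h1:-2[(1,0,0)]-1
p3 O@[(1,1,0)]: h0:-1[(0,1,0)]-1* h1:-1[(1,0,0)]-1
p4 X@[(0,1,0)]: h1:-1[(0,0,0)]+1*
p5 O@[(0,0,0)] terminal -1; root [(2,2,0)] d6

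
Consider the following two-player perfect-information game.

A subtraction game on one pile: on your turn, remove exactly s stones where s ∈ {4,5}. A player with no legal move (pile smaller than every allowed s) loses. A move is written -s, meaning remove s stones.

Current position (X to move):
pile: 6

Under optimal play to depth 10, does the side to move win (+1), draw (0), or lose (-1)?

value(6, X) = +1

ply 1, X at 6 | -4=+1→2*; -5=+1→1
ply 2: 2 is terminal -1 (O); from 6 depth 10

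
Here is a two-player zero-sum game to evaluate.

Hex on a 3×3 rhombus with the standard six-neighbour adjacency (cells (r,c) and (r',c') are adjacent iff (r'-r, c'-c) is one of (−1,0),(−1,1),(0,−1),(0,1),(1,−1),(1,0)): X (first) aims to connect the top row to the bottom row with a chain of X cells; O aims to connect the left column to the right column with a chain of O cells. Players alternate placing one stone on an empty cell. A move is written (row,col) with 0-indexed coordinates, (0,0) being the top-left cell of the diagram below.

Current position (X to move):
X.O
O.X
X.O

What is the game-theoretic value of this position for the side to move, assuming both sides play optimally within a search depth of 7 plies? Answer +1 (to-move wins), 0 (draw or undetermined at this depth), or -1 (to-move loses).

value(X.O/O.X/X.O, X) = -1

p1 X@[X.O/O.X/X.O]: (0,1)[XXO/O.X/X.O]-1* (1,1)[X.O/OXX/X.O]-1 (2,1)[X.O/O.X/XXO]-1
p2 O@[XXO/O.X/X.O]: (1,1)[XXO/OOX/X.O]+1* (2,1)[XXO/O.X/XOO]-1
p3 X@[XXO/OOX/X.O] terminal -1; root [X.O/O.X/X.O] d7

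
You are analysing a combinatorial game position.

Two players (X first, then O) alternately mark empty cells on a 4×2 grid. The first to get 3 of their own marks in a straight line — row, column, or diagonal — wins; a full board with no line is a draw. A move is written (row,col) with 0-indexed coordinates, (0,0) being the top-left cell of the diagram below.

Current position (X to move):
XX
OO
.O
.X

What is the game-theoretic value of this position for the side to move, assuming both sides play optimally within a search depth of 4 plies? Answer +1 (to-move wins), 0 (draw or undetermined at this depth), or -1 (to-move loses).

value(XX/OO/.O/.X, X) = 0

ply 1, X at XX/OO/.O/.X | (2,0)=+0→XX/OO/XO/.X*; (3,0)=+0→XX/OO/.O/XX
ply 2, O at XX/OO/XO/.X | (3,0)=+0→XX/OO/XO/OX*
ply 3: XX/OO/XO/OX is terminal +0 (X); from XX/OO/.O/.X depth 4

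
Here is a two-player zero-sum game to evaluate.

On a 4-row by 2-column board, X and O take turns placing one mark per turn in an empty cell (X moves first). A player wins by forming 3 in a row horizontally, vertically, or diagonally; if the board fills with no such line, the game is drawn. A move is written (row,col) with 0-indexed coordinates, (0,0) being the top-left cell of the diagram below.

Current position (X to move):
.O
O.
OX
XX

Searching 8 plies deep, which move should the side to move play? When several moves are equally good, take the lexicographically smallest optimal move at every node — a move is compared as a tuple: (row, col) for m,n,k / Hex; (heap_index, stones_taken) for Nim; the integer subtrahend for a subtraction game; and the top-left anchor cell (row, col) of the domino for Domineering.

X's best at [.O/O./OX/XX]: (1,1)

p1 X@[.O/O./OX/XX]: (0,0)[XO/O./OX/XX]+0 (1,1)[.O/OX/OX/XX]+1*
p2 O@[.O/OX/OX/XX] terminal -1; root [.O/O./OX/XX] d8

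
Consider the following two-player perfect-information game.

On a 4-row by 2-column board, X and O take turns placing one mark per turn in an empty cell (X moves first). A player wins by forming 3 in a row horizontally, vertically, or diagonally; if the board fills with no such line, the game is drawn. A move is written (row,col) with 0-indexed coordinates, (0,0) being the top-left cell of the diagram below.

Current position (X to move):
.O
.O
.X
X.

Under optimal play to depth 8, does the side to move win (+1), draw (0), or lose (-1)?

value(.O/.O/.X/X., X) = 0

p1 X@[.O/.O/.X/X.]: (0,0)[XO/.O/.X/X.]+0* (1,0)[.O/XO/.X/X.]+0 (2,0)[.O/.O/XX/X.]+0 (3,1)[.O/.O/.X/XX]+0
p2 O@[XO/.O/.X/X.]: (1,0)[XO/OO/.X/X.]+0* (2,0)[XO/.O/OX/X.]+0 (3,1)[XO/.O/.X/XO]+0
p3 X@[XO/OO/.X/X.]: (2,0)[XO/OO/XX/X.]+0* (3,1)[XO/OO/.X/XX]+0
p4 O@[XO/OO/XX/X.]: (3,1)[XO/OO/XX/XO]+0*
p5 X@[XO/OO/XX/XO] terminal +0; root [.O/.O/.X/X.] d8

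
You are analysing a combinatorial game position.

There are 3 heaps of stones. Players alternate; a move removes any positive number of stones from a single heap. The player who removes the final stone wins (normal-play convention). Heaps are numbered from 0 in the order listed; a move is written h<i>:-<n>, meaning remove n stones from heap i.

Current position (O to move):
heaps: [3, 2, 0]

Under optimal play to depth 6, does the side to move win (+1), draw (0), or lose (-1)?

ply 1, O at (3,2,0) | h0:-1=+1→(2,2,0)*; h0:-2=-1→(1,2,0); h0:-3=-1→(0,2,0); h1:-1=-1→(3,1,0); h1:-2=-1→(3,0,0)
ply 2, X at (2,2,0) | h0:-1=-1→(1,2,0)*; h0:-2=-1→(0,2,0); h1:-1=-1→(2,1,0); h1:-2=-1→(2,0,0)
ply 3, O at (1,2,0) | h0:-1=-1→(0,2,0); h1:-1=+1→(1,1,0)*; h1:-2=-1→(1,0,0)
ply 4, X at (1,1,0) | h0:-1=-1→(0,1,0)*; h1:-1=-1→(1,0,0)
ply 5, O at (0,1,0) | h1:-1=+1→(0,0,0)*
ply 6: (0,0,0) is terminal -1 (X); from (3,2,0) depth 6

value((3,2,0), O) = +1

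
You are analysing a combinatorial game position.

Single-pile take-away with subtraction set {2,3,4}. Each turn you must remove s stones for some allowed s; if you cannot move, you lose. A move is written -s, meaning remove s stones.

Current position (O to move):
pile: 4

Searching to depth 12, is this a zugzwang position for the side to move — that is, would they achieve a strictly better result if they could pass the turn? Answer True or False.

p1 O@[4]: -2[2]-1 -3[1]+1* -4[0]+1
p2 X@[1] terminal -1; root [4] d12
suppose O passes — search the same position with X to move:
pass> p1 X@[4]: -2[2]-1 -3[1]+1* -4[0]+1
pass> p2 O@[1] terminal -1; root [4] d12
for O: play +1, pass -1

zugzwang(4, O) = False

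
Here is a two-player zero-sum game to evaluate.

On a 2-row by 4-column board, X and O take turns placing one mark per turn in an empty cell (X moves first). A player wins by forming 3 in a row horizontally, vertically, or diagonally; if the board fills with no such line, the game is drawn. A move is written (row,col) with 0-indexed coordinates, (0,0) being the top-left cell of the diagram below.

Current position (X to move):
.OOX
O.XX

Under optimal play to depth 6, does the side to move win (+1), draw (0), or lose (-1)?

value(.OOX/O.XX, X) = +1

ply 1, X at .OOX/O.XX | (0,0)=+0→XOOX/O.XX; (1,1)=+1→.OOX/OXXX*
ply 2: .OOX/OXXX is terminal -1 (O); from .OOX/O.XX depth 6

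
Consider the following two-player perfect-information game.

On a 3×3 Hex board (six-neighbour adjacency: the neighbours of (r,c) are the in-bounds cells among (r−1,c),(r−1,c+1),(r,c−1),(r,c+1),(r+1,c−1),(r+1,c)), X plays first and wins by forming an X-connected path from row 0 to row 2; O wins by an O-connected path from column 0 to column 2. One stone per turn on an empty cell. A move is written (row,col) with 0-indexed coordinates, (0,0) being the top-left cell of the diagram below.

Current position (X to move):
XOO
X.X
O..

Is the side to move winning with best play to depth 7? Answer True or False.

ply 1, X at XOO/X.X/O.. | (1,1)=+1→XOO/XXX/O..*; (2,1)=-1→XOO/X.X/OX.; (2,2)=-1→XOO/X.X/O.X
ply 2, O at XOO/XXX/O.. | (2,1)=-1→XOO/XXX/OO.*; (2,2)=-1→XOO/XXX/O.O
ply 3, X at XOO/XXX/OO. | (2,2)=+1→XOO/XXX/OOX*
ply 4: XOO/XXX/OOX is terminal -1 (O); from XOO/X.X/O.. depth 7

X winning at [XOO/X.X/O..]: True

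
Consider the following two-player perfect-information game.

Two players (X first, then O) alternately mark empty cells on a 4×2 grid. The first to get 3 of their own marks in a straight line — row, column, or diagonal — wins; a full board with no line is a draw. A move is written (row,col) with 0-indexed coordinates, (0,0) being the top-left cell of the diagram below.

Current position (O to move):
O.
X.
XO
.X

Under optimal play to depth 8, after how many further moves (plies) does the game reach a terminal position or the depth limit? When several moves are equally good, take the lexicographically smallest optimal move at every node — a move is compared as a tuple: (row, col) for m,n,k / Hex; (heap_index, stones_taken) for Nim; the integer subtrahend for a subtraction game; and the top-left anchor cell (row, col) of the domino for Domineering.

ply 1, O at O./X./XO/.X | (0,1)=-1→OO/X./XO/.X; (1,1)=-1→O./XO/XO/.X; (3,0)=+0→O./X./XO/OX*
ply 2, X at O./X./XO/OX | (0,1)=+0→OX/X./XO/OX*; (1,1)=+0→O./XX/XO/OX
ply 3, O at OX/X./XO/OX | (1,1)=+0→OX/XO/XO/OX*
ply 4: OX/XO/XO/OX is terminal +0 (X); from O./X./XO/.X depth 8

PV length from [O./X./XO/.X]: 3 plies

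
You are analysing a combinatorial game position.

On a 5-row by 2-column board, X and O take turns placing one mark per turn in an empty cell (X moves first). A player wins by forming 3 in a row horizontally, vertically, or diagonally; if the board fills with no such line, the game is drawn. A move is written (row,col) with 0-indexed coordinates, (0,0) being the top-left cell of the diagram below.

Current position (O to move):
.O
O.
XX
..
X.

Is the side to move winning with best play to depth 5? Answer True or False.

O winning at [.O/O./XX/../X.]: False

p1 O@[.O/O./XX/../X.]: (0,0)[OO/O./XX/../X.]-1* (1,1)[.O/OO/XX/../X.]-1 (3,0)[.O/O./XX/O./X.]-1 (3,1)[.O/O./XX/.O/X.]-1 (4,1)[.O/O./XX/../XO]-1
p2 X@[OO/O./XX/../X.]: (1,1)[OO/OX/XX/../X.]+1* (3,0)[OO/O./XX/X./X.]+1 (3,1)[OO/O./XX/.X/X.]+1 (4,1)[OO/O./XX/../XX]+1
p3 O@[OO/OX/XX/../X.]: (3,0)[OO/OX/XX/O./X.]-1* (3,1)[OO/OX/XX/.O/X.]-1 (4,1)[OO/OX/XX/../XO]-1
p4 X@[OO/OX/XX/O./X.]: (3,1)[OO/OX/XX/OX/X.]+1* (4,1)[OO/OX/XX/O./XX]+0
p5 O@[OO/OX/XX/OX/X.] terminal -1; root [.O/O./XX/../X.] d5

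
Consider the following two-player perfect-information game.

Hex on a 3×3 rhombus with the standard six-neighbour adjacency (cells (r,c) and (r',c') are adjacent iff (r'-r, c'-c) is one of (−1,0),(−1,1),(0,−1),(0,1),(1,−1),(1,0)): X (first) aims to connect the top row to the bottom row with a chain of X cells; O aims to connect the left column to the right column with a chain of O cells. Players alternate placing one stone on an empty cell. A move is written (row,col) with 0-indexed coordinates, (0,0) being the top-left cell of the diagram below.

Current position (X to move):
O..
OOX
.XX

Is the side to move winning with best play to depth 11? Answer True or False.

X winning at [O../OOX/.XX]: True

p1 X@[O../OOX/.XX]: (0,1)[OX./OOX/.XX]-1 (0,2)[O.X/OOX/.XX]+1* (2,0)[O../OOX/XXX]-1
p2 O@[O.X/OOX/.XX] terminal -1; root [O../OOX/.XX] d11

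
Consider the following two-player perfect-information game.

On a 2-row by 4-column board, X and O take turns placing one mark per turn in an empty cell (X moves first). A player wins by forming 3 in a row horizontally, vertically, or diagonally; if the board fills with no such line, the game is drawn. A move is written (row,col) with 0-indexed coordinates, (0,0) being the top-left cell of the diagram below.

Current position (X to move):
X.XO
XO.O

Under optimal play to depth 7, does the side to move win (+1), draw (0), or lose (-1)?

p1 X@[X.XO/XO.O]: (0,1)[XXXO/XO.O]+1* (1,2)[X.XO/XOXO]+0
p2 O@[XXXO/XO.O] terminal -1; root [X.XO/XO.O] d7

value(X.XO/XO.O, X) = +1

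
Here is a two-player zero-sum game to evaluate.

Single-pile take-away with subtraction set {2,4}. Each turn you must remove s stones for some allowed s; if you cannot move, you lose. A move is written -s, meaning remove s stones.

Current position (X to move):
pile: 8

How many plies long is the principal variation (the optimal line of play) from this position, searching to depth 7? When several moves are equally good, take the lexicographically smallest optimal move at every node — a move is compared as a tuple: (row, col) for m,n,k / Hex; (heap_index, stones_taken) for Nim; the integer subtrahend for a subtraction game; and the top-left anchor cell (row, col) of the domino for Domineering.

PV length from [8]: 3 plies

ply 1, X at 8 | -2=+1→6*; -4=-1→4
ply 2, O at 6 | -2=-1→4*; -4=-1→2
ply 3, X at 4 | -2=-1→2; -4=+1→0*
ply 4: 0 is terminal -1 (O); from 8 depth 7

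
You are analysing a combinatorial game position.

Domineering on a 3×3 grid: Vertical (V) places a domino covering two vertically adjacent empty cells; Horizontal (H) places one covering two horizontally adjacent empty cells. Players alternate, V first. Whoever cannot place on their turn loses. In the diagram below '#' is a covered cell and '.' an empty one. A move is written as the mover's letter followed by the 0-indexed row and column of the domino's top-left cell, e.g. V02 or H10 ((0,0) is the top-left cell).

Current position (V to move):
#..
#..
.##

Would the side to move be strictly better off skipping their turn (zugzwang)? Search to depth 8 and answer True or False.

ply 1, V at #../#../.## | V01=+1→##./##./.##*; V02=+1→#.#/#.#/.##
ply 2: ##./##./.## is terminal -1 (H); from #../#../.## depth 8
suppose V passes — search the same position with H to move:
pass> ply 1, H at #../#../.## | H01=+1→###/#../.##*; H11=+1→#../###/.##
pass> ply 2: ###/#../.## is terminal -1 (V); from #../#../.## depth 8
for V: play +1, pass -1

zugzwang(#../#../.##, V) = False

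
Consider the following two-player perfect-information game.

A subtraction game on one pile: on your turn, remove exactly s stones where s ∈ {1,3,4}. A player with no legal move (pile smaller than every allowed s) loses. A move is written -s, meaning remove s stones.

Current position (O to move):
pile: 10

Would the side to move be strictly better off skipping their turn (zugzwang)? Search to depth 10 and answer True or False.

zugzwang(10, O) = False

ply 1, O at 10 | -1=+1→9*; -3=+1→7; -4=-1→6
ply 2, X at 9 | -1=-1→8*; -3=-1→6; -4=-1→5
ply 3, O at 8 | -1=+1→7*; -3=-1→5; -4=-1→4
ply 4, X at 7 | -1=-1→6*; -3=-1→4; -4=-1→3
ply 5, O at 6 | -1=-1→5; -3=-1→3; -4=+1→2*
ply 6, X at 2 | -1=-1→1*
ply 7, O at 1 | -1=+1→0*
ply 8: 0 is terminal -1 (X); from 10 depth 10
pass branch (X moves first from the same position):
  | ply 1, X at 10 | -1=+1→9*; -3=+1→7; -4=-1→6
  | ply 2, O at 9 | -1=-1→8*; -3=-1→6; -4=-1→5
  | ply 3, X at 8 | -1=+1→7*; -3=-1→5; -4=-1→4
  | ply 4, O at 7 | -1=-1→6*; -3=-1→4; -4=-1→3
  | ply 5, X at 6 | -1=-1→5; -3=-1→3; -4=+1→2*
  | ply 6, O at 2 | -1=-1→1*
  | ply 7, X at 1 | -1=+1→0*
  | ply 8: 0 is terminal -1 (O); from 10 depth 10
O moving scores +1; O passing scores -1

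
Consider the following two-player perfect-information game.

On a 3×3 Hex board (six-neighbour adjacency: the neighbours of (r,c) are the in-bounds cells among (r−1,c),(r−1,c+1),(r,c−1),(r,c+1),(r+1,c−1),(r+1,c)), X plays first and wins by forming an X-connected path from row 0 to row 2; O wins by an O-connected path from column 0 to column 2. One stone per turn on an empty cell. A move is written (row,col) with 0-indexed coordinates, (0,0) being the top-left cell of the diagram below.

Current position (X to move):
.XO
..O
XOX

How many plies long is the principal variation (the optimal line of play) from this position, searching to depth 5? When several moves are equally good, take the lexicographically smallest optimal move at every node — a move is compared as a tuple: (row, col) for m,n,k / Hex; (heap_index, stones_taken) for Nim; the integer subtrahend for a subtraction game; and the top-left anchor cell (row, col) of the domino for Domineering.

PV length from [.XO/..O/XOX]: 3 plies

ply 1, X at .XO/..O/XOX | (0,0)=+1→XXO/..O/XOX*; (1,0)=+1→.XO/X.O/XOX; (1,1)=+1→.XO/.XO/XOX
ply 2, O at XXO/..O/XOX | (1,0)=-1→XXO/O.O/XOX*; (1,1)=-1→XXO/.OO/XOX
ply 3, X at XXO/O.O/XOX | (1,1)=+1→XXO/OXO/XOX*
ply 4: XXO/OXO/XOX is terminal -1 (O); from .XO/..O/XOX depth 5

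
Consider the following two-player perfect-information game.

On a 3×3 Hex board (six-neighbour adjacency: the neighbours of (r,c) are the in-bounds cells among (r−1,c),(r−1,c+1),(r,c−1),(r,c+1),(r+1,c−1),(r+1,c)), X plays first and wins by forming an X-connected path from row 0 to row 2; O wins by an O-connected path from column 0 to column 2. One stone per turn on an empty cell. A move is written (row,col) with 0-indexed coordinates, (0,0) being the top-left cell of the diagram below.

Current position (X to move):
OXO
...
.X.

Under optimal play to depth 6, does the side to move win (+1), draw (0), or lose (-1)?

ply 1, X at OXO/.../.X. | (1,0)=+1→OXO/X../.X.*; (1,1)=+1→OXO/.X./.X.; (1,2)=-1→OXO/..X/.X.; (2,0)=+1→OXO/.../XX.; (2,2)=-1→OXO/.../.XX
ply 2, O at OXO/X../.X. | (1,1)=-1→OXO/XO./.X.*; (1,2)=-1→OXO/X.O/.X.; (2,0)=-1→OXO/X../OX.; (2,2)=-1→OXO/X../.XO
ply 3, X at OXO/XO./.X. | (1,2)=-1→OXO/XOX/.X.; (2,0)=+1→OXO/XO./XX.*; (2,2)=-1→OXO/XO./.XX
ply 4: OXO/XO./XX. is terminal -1 (O); from OXO/.../.X. depth 6

value(OXO/.../.X., X) = +1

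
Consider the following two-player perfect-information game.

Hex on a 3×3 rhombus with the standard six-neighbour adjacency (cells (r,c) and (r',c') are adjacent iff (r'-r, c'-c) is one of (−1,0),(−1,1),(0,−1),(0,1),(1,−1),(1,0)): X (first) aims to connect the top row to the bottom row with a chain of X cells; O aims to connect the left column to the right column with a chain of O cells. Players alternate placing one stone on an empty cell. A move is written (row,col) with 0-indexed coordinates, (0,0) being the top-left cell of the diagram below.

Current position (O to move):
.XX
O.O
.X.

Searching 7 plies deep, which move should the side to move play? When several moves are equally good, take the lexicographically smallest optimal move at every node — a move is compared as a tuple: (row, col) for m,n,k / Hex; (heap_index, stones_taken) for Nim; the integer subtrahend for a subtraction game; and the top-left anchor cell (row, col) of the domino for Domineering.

O's best at [.XX/O.O/.X.]: (1,1)

[.XX/O.O/.X.] O move#1: (0,0):-1/OXX/O.O/.X., (1,1):+1/.XX/OOO/.X.*, (2,0):-1/.XX/O.O/OX., (2,2):-1/.XX/O.O/.XO
[.XX/OOO/.X.] end (terminal -1, X#2); searched .XX/O.O/.X. to 7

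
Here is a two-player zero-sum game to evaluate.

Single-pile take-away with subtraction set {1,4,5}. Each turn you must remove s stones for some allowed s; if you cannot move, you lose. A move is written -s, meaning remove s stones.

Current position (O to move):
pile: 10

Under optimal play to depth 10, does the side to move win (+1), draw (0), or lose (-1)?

p1 O@[10]: -1[9]-1* -4[6]-1 -5[5]-1
p2 X@[9]: -1[8]+1* -4[5]-1 -5[4]-1
p3 O@[8]: -1[7]-1* -4[4]-1 -5[3]-1
p4 X@[7]: -1[6]-1 -4[3]-1 -5[2]+1*
p5 O@[2]: -1[1]-1*
p6 X@[1]: -1[0]+1*
p7 O@[0] terminal -1; root [10] d10

value(10, O) = -1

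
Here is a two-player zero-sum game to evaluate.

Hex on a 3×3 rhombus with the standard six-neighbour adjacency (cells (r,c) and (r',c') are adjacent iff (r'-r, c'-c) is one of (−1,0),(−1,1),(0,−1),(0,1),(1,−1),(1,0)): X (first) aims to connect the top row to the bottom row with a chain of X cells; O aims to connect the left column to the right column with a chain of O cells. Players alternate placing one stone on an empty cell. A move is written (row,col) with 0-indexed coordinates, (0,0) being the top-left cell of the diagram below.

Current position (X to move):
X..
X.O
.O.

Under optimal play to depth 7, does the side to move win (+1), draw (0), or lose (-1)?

ply 1, X at X../X.O/.O. | (0,1)=-1→XX./X.O/.O.; (0,2)=-1→X.X/X.O/.O.; (1,1)=-1→X../XXO/.O.; (2,0)=+1→X../X.O/XO.*; (2,2)=-1→X../X.O/.OX
ply 2: X../X.O/XO. is terminal -1 (O); from X../X.O/.O. depth 7

value(X../X.O/.O., X) = +1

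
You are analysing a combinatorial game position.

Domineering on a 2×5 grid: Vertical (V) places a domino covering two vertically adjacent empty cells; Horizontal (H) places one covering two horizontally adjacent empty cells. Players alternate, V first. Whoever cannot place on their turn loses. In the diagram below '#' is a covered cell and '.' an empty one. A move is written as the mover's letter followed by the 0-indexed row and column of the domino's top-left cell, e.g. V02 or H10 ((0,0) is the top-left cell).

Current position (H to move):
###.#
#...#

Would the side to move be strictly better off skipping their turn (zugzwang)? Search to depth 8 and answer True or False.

zugzwang(###.#/#...#, H) = False

[###.#/#...#] H move#1: H11:-1/###.#/###.#, H12:+1/###.#/#.###*
[###.#/#.###] end (terminal -1, V#2); searched ###.#/#...# to 8
suppose H passes — search the same position with V to move:
pass> [###.#/#...#] V move#1: V03:-1/#####/#..##*
pass> [#####/#..##] H move#2: H11:+1/#####/#####*
pass> [#####/#####] end (terminal -1, V#3); searched ###.#/#...# to 8
for H: play +1, pass +1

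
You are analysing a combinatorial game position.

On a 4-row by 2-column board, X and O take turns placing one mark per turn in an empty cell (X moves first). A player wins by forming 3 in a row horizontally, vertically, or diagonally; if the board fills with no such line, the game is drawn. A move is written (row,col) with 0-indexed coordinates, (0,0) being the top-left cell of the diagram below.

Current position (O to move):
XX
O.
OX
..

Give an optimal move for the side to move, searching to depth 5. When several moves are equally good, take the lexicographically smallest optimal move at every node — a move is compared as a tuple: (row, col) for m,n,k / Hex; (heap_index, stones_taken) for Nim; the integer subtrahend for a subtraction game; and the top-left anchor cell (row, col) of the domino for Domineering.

O's best at [XX/O./OX/..]: (3,0)

p1 O@[XX/O./OX/..]: (1,1)[XX/OO/OX/..]+0 (3,0)[XX/O./OX/O.]+1* (3,1)[XX/O./OX/.O]-1
p2 X@[XX/O./OX/O.] terminal -1; root [XX/O./OX/..] d5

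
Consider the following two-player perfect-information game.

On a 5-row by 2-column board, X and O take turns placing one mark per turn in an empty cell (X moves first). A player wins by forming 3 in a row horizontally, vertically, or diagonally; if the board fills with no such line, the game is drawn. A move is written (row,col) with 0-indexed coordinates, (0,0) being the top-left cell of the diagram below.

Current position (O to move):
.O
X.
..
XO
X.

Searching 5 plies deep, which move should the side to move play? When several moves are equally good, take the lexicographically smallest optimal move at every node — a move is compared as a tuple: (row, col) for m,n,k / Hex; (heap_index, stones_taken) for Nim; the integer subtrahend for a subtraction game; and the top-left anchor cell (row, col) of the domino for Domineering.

ply 1, O at .O/X./../XO/X. | (0,0)=-1→OO/X./../XO/X.; (1,1)=-1→.O/XO/../XO/X.; (2,0)=+0→.O/X./O./XO/X.*; (2,1)=-1→.O/X./.O/XO/X.; (4,1)=-1→.O/X./../XO/XO
ply 2, X at .O/X./O./XO/X. | (0,0)=-1→XO/X./O./XO/X.; (1,1)=+0→.O/XX/O./XO/X.*; (2,1)=+0→.O/X./OX/XO/X.; (4,1)=+0→.O/X./O./XO/XX
ply 3, O at .O/XX/O./XO/X. | (0,0)=+0→OO/XX/O./XO/X.*; (2,1)=+0→.O/XX/OO/XO/X.; (4,1)=+0→.O/XX/O./XO/XO
ply 4, X at OO/XX/O./XO/X. | (2,1)=+0→OO/XX/OX/XO/X.*; (4,1)=+0→OO/XX/O./XO/XX
ply 5, O at OO/XX/OX/XO/X. | (4,1)=+0→OO/XX/OX/XO/XO*
ply 6: OO/XX/OX/XO/XO is terminal +0 (X); from .O/X./../XO/X. depth 5

O's best at [.O/X./../XO/X.]: (2,0)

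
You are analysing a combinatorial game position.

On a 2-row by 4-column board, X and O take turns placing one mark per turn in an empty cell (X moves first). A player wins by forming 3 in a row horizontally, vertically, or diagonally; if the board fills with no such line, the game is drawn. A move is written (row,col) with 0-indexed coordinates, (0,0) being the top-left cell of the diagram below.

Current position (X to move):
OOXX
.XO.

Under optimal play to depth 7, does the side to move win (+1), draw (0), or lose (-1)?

value(OOXX/.XO., X) = 0

[OOXX/.XO.] X move#1: (1,0):+0/OOXX/XXO.*, (1,3):+0/OOXX/.XOX
[OOXX/XXO.] O move#2: (1,3):+0/OOXX/XXOO*
[OOXX/XXOO] end (terminal +0, X#3); searched OOXX/.XO. to 7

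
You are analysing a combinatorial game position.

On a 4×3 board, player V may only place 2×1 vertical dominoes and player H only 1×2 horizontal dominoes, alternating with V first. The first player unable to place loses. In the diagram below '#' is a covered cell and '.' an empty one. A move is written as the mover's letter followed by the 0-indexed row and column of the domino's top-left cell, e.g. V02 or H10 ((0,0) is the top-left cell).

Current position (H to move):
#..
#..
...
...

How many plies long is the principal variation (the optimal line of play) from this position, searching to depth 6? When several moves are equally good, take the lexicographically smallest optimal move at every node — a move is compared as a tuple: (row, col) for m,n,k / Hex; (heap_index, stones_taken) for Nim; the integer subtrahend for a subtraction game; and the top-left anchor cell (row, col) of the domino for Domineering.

PV length from [#../#../.../...]: 4 plies

ply 1, H at #../#../.../... | H01=-1→###/#../.../...*; H11=-1→#../###/.../...; H20=-1→#../#../##./...; H21=-1→#../#../.##/...; H30=-1→#../#../.../##.; H31=-1→#../#../.../.##
ply 2, V at ###/#../.../... | V11=+1→###/##./.#./...*; V12=-1→###/#.#/..#/...; V20=-1→###/#../#../#..; V21=+1→###/#../.#./.#.; V22=-1→###/#../..#/..#
ply 3, H at ###/##./.#./... | H30=-1→###/##./.#./##.*; H31=-1→###/##./.#./.##
ply 4, V at ###/##./.#./##. | V12=+1→###/###/.##/##.*; V22=+1→###/##./.##/###
ply 5: ###/###/.##/##. is terminal -1 (H); from #../#../.../... depth 6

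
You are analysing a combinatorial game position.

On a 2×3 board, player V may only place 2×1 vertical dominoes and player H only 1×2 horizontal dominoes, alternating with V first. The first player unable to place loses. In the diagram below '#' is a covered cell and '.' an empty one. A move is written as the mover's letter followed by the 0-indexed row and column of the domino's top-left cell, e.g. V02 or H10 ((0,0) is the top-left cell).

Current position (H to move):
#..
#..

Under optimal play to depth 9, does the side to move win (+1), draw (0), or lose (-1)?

value(#../#.., H) = +1

ply 1, H at #../#.. | H01=+1→###/#..*; H11=+1→#../###
ply 2: ###/#.. is terminal -1 (V); from #../#.. depth 9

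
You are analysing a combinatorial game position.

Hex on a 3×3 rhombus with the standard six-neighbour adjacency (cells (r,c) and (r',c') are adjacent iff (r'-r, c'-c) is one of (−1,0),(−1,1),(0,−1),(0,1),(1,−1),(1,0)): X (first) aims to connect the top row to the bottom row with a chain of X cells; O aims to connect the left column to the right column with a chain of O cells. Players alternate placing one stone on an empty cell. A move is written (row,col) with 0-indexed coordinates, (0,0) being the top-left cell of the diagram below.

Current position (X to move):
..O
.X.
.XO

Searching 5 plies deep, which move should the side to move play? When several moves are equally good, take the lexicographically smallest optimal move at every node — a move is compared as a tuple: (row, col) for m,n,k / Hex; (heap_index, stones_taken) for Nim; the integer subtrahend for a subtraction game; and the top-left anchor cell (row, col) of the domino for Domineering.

X's best at [..O/.X./.XO]: (0,0)

ply 1, X at ..O/.X./.XO | (0,0)=+1→X.O/.X./.XO*; (0,1)=+1→.XO/.X./.XO; (1,0)=+1→..O/XX./.XO; (1,2)=-1→..O/.XX/.XO; (2,0)=-1→..O/.X./XXO
ply 2, O at X.O/.X./.XO | (0,1)=-1→XOO/.X./.XO*; (1,0)=-1→X.O/OX./.XO; (1,2)=-1→X.O/.XO/.XO; (2,0)=-1→X.O/.X./OXO
ply 3, X at XOO/.X./.XO | (1,0)=+1→XOO/XX./.XO*; (1,2)=-1→XOO/.XX/.XO; (2,0)=-1→XOO/.X./XXO
ply 4: XOO/XX./.XO is terminal -1 (O); from ..O/.X./.XO depth 5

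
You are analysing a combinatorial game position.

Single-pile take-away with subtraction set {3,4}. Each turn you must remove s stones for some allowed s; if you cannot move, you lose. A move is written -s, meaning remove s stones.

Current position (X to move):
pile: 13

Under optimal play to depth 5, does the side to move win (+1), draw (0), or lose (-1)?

ply 1, X at 13 | -3=-1→10; -4=+1→9*
ply 2, O at 9 | -3=-1→6*; -4=-1→5
ply 3, X at 6 | -3=-1→3; -4=+1→2*
ply 4: 2 is terminal -1 (O); from 13 depth 5

value(13, X) = +1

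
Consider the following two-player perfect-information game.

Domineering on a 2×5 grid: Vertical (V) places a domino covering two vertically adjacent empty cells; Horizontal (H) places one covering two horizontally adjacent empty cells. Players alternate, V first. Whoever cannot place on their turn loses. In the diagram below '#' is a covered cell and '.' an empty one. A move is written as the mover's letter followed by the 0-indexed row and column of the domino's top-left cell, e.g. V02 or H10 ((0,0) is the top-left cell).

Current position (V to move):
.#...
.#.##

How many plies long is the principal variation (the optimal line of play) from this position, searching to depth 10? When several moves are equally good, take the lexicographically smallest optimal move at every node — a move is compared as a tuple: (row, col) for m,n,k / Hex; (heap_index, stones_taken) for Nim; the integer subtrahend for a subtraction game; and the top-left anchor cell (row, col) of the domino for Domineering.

[.#.../.#.##] V move#1: V00:-1/##.../##.##, V02:+1/.##../.####*
[.##../.####] H move#2: H03:-1/.####/.####*
[.####/.####] V move#3: V00:+1/#####/#####*
[#####/#####] end (terminal -1, H#4); searched .#.../.#.## to 10

PV length from [.#.../.#.##]: 3 plies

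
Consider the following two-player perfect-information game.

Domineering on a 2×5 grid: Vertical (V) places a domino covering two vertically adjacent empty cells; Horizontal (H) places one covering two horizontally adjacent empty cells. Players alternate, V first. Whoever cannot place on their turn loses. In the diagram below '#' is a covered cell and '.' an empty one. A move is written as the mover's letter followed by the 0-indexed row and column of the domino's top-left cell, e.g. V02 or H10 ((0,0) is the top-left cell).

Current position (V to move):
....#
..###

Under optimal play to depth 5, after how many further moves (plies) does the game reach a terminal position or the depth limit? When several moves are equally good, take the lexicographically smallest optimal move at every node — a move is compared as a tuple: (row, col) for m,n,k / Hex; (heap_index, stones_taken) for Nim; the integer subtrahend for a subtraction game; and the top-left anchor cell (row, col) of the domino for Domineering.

ply 1, V at ....#/..### | V00=-1→#...#/#.###; V01=+1→.#..#/.####*
ply 2, H at .#..#/.#### | H02=-1→.####/.####*
ply 3, V at .####/.#### | V00=+1→#####/#####*
ply 4: #####/##### is terminal -1 (H); from ....#/..### depth 5

PV length from [....#/..###]: 3 plies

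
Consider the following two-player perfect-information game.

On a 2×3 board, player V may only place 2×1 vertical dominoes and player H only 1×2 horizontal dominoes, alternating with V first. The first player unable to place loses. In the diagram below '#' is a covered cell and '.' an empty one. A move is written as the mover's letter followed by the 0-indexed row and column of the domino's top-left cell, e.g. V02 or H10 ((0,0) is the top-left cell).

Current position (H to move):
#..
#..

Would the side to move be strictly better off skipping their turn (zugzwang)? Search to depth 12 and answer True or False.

zugzwang(#../#.., H) = False

ply 1, H at #../#.. | H01=+1→###/#..*; H11=+1→#../###
ply 2: ###/#.. is terminal -1 (V); from #../#.. depth 12
if H skipped the turn, V would face:
~ ply 1, V at #../#.. | V01=+1→##./##.*; V02=+1→#.#/#.#
~ ply 2: ##./##. is terminal -1 (H); from #../#.. depth 12
compare (H): move=+1 vs pass=-1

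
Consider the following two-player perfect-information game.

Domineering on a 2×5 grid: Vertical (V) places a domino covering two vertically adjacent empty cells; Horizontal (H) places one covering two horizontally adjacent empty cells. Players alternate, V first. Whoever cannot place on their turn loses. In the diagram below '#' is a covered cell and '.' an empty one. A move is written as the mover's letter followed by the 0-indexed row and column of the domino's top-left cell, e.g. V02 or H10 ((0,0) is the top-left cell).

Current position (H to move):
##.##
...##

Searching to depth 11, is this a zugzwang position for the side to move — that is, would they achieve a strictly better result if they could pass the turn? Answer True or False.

ply 1, H at ##.##/...## | H10=-1→##.##/##.##; H11=+1→##.##/.####*
ply 2: ##.##/.#### is terminal -1 (V); from ##.##/...## depth 11
if H skipped the turn, V would face:
~ ply 1, V at ##.##/...## | V02=-1→#####/..###*
~ ply 2, H at #####/..### | H10=+1→#####/#####*
~ ply 3: #####/##### is terminal -1 (V); from ##.##/...## depth 11
compare (H): move=+1 vs pass=+1

zugzwang(##.##/...##, H) = False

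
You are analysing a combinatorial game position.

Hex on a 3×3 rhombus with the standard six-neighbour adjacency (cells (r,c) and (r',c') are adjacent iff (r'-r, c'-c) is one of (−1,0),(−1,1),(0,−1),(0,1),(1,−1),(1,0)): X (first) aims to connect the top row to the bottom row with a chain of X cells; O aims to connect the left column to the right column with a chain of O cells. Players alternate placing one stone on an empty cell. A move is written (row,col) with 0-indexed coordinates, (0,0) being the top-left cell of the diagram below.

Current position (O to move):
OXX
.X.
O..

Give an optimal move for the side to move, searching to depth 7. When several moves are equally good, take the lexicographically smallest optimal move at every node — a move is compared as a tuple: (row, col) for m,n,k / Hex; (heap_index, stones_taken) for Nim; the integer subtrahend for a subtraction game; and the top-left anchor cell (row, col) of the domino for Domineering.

O's best at [OXX/.X./O..]: (2,1)

ply 1, O at OXX/.X./O.. | (1,0)=-1→OXX/OX./O..; (1,2)=-1→OXX/.XO/O..; (2,1)=+1→OXX/.X./OO.*; (2,2)=-1→OXX/.X./O.O
ply 2, X at OXX/.X./OO. | (1,0)=-1→OXX/XX./OO.*; (1,2)=-1→OXX/.XX/OO.; (2,2)=-1→OXX/.X./OOX
ply 3, O at OXX/XX./OO. | (1,2)=+1→OXX/XXO/OO.*; (2,2)=+1→OXX/XX./OOO
ply 4: OXX/XXO/OO. is terminal -1 (X); from OXX/.X./O.. depth 7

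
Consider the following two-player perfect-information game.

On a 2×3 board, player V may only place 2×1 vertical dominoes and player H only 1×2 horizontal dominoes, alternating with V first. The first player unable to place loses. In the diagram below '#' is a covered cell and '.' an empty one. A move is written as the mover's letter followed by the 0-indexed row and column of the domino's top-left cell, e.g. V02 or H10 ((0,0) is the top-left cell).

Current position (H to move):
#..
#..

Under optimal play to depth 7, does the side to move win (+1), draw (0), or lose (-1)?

value(#../#.., H) = +1

[#../#..] H move#1: H01:+1/###/#..*, H11:+1/#../###
[###/#..] end (terminal -1, V#2); searched #../#.. to 7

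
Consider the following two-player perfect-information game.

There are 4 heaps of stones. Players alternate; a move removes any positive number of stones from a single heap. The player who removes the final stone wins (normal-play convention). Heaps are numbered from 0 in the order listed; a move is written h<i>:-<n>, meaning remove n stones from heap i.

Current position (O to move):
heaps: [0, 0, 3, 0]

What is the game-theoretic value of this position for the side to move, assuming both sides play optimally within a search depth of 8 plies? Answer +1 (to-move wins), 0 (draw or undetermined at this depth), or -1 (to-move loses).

ply 1, O at (0,0,3,0) | h2:-1=-1→(0,0,2,0); h2:-2=-1→(0,0,1,0); h2:-3=+1→(0,0,0,0)*
ply 2: (0,0,0,0) is terminal -1 (X); from (0,0,3,0) depth 8

value((0,0,3,0), O) = +1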